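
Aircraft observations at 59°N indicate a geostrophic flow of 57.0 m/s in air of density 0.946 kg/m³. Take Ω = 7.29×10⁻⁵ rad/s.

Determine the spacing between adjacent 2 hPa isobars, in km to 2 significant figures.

30 km

Coriolis parameter at 59°N:
f = 2Ω sin φ = 2 × 7.29×10⁻⁵ × sin 59° = 1.25×10⁻⁴ s⁻¹
Geostrophic balance rearranged: |∂P/∂n| = f ρ V_g
|∂P/∂n| = 1.25×10⁻⁴ × 0.946 × 57.0 = 6.74×10⁻³ Pa/m
Isobar spacing: Δn = ΔP/|∂P/∂n| = 200 Pa / 6.74×10⁻³ Pa/m = 29678 m ≈ 30 km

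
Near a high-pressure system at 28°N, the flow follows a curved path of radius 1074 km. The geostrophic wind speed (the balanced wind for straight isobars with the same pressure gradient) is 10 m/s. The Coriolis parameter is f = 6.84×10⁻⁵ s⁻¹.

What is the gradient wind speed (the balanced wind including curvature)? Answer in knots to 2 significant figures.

23 knots

Around a high, pressure-gradient force acts outward with centrifugal, so Coriolis balances both:
fV = (1/ρ)|∂P/∂n| + V²/R  →  V² − fR·V + fR·V_g = 0
With fR = 6.84×10⁻⁵ × 1074×10³ m = 73.5 m/s:
V = [fR − √((fR)² − 4 fR V_g)]/2 = [73.5 − √(73.5² − 4×73.5×10)]/2 = 11.9 m/s
Supergeostrophic (V > V_g = 10 m/s), as expected around a high.
Converting: 11.9 m/s × 1.944 = 23 knots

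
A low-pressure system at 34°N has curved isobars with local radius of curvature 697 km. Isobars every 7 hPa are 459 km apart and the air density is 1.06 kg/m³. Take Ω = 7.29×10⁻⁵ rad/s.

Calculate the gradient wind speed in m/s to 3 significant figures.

Coriolis parameter at 34°N:
f = 2Ω sin φ = 2 × 7.29×10⁻⁵ × sin 34° = 8.15×10⁻⁵ s⁻¹
Pressure gradient: |∂P/∂n| = 700 Pa / 459000 m = 1.53×10⁻³ Pa/m
Geostrophic speed: V_g = |∂P/∂n|/(fρ) = 1.53×10⁻³/(8.15×10⁻⁵ × 1.06) = 17.6 m/s
Around a low, centrifugal force acts outward with Coriolis, so pressure-gradient force balances both:
(1/ρ)|∂P/∂n| = fV + V²/R  →  V² + fR·V − fR·V_g = 0
With fR = 8.15×10⁻⁵ × 697×10³ m = 56.8 m/s:
V = [−fR + √((fR)² + 4 fR V_g)]/2 = [−56.8 + √(56.8² + 4×56.8×17.6)]/2 = 14.1 m/s
Subgeostrophic (V < V_g = 17.6 m/s), as expected around a low.

14.1 m/s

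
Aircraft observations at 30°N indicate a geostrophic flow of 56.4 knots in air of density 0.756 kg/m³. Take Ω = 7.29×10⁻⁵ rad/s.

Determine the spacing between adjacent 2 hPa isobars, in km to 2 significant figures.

130 km

Coriolis parameter at 30°N:
f = 2Ω sin φ = 2 × 7.29×10⁻⁵ × sin 30° = 7.29×10⁻⁵ s⁻¹
Wind speed in SI: 56.4 knots = 29.0 m/s
Geostrophic balance rearranged: |∂P/∂n| = f ρ V_g
|∂P/∂n| = 7.29×10⁻⁵ × 0.756 × 29.0 = 1.60×10⁻³ Pa/m
Isobar spacing: Δn = ΔP/|∂P/∂n| = 200 Pa / 1.60×10⁻³ Pa/m = 125073 m ≈ 130 km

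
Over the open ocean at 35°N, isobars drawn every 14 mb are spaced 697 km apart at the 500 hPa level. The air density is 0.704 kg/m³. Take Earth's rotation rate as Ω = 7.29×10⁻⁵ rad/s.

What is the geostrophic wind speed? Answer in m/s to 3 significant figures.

Coriolis parameter at 35°N:
f = 2Ω sin φ = 2 × 7.29×10⁻⁵ × sin 35° = 8.36×10⁻⁵ s⁻¹
Pressure gradient: |∂P/∂n| = 1400 Pa / 697000 m = 2.01×10⁻³ Pa/m
Geostrophic balance (pressure-gradient force = Coriolis force):
V_g = (1/(fρ)) |∂P/∂n| = 2.01×10⁻³ / (8.36×10⁻⁵ × 0.704) = 34.1 m/s

34.1 m/s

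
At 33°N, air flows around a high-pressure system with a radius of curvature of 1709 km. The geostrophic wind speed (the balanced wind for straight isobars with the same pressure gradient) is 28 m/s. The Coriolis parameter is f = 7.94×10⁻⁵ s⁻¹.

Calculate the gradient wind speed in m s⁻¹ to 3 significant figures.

Around a high, pressure-gradient force acts outward with centrifugal, so Coriolis balances both:
fV = (1/ρ)|∂P/∂n| + V²/R  →  V² − fR·V + fR·V_g = 0
With fR = 7.94×10⁻⁵ × 1709×10³ m = 136 m/s:
V = [fR − √((fR)² − 4 fR V_g)]/2 = [136 − √(136² − 4×136×28)]/2 = 39.5 m/s
Supergeostrophic (V > V_g = 28 m/s), as expected around a high.

39.5 m s⁻¹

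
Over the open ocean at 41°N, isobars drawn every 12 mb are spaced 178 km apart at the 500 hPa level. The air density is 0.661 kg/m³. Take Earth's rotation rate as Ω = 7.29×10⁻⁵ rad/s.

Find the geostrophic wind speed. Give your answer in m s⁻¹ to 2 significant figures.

Coriolis parameter at 41°N:
f = 2Ω sin φ = 2 × 7.29×10⁻⁵ × sin 41° = 9.57×10⁻⁵ s⁻¹
Pressure gradient: |∂P/∂n| = 1200 Pa / 178000 m = 6.74×10⁻³ Pa/m
Geostrophic balance (pressure-gradient force = Coriolis force):
V_g = (1/(fρ)) |∂P/∂n| = 6.74×10⁻³ / (9.57×10⁻⁵ × 0.661) = 107 m/s

110 m s⁻¹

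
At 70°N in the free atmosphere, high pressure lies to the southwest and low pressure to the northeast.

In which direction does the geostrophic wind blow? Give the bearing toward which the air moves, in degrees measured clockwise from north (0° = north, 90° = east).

The pressure-gradient force points toward the northeast (bearing 045°).
Geostrophic balance: in the Northern Hemisphere the Coriolis force deflects motion to the right, so the geostrophic wind blows 90° to the right of the pressure-gradient force (low pressure on the left).
Rotating 045° by 90° clockwise gives 135° — the wind blows toward the southeast.

135°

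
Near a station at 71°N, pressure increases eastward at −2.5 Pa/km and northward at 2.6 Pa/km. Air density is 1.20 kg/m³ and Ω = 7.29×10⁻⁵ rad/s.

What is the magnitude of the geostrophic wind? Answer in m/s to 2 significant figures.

22 m/s

Coriolis parameter at 71°N:
f = 2Ω sin φ = 2 × 7.29×10⁻⁵ × sin 71° = 1.38×10⁻⁴ s⁻¹
Component geostrophic relations (x east, y north):
u_g = −(1/(fρ)) ∂P/∂y,  v_g = (1/(fρ)) ∂P/∂x
u_g = −(2.6×10⁻³)/(1.38×10⁻⁴ × 1.20) = −15.7 m/s;  v_g = (−2.5×10⁻³)/(1.38×10⁻⁴ × 1.20) = −15.1 m/s
|V_g| = √(u_g² + v_g²) = 21.8 m/s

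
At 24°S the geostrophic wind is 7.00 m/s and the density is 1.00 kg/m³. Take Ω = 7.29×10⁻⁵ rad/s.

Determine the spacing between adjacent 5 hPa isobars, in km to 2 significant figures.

Coriolis parameter at 24°S:
f = 2Ω sin φ = 2 × 7.29×10⁻⁵ × sin 24° = 5.93×10⁻⁵ s⁻¹
Geostrophic balance rearranged: |∂P/∂n| = f ρ V_g
|∂P/∂n| = 5.93×10⁻⁵ × 1.00 × 7.00 = 4.15×10⁻⁴ Pa/m
Isobar spacing: Δn = ΔP/|∂P/∂n| = 500 Pa / 4.15×10⁻⁴ Pa/m = 1204484 m ≈ 1200 km

1200 km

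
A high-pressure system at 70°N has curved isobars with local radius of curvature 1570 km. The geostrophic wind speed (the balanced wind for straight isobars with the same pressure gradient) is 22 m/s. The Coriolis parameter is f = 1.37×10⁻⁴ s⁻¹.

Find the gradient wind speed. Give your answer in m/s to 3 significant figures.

Around a high, pressure-gradient force acts outward with centrifugal, so Coriolis balances both:
fV = (1/ρ)|∂P/∂n| + V²/R  →  V² − fR·V + fR·V_g = 0
With fR = 1.37×10⁻⁴ × 1570×10³ m = 215 m/s:
V = [fR − √((fR)² − 4 fR V_g)]/2 = [215 − √(215² − 4×215×22)]/2 = 24.9 m/s
Supergeostrophic (V > V_g = 22 m/s), as expected around a high.

24.9 m/s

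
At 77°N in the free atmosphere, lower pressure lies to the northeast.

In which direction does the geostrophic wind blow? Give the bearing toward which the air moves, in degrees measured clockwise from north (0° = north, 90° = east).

The pressure-gradient force points toward the northeast (bearing 045°).
Geostrophic balance: in the Northern Hemisphere the Coriolis force deflects motion to the right, so the geostrophic wind blows 90° to the right of the pressure-gradient force (low pressure on the left).
Rotating 045° by 90° clockwise gives 135° — the wind blows toward the southeast.

135°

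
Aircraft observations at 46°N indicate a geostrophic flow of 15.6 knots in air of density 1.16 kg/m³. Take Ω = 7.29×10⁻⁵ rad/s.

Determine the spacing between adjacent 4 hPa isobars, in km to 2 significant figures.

410 km

Coriolis parameter at 46°N:
f = 2Ω sin φ = 2 × 7.29×10⁻⁵ × sin 46° = 1.05×10⁻⁴ s⁻¹
Wind speed in SI: 15.6 knots = 8.03 m/s
Geostrophic balance rearranged: |∂P/∂n| = f ρ V_g
|∂P/∂n| = 1.05×10⁻⁴ × 1.16 × 8.03 = 9.76×10⁻⁴ Pa/m
Isobar spacing: Δn = ΔP/|∂P/∂n| = 400 Pa / 9.76×10⁻⁴ Pa/m = 409683 m ≈ 410 km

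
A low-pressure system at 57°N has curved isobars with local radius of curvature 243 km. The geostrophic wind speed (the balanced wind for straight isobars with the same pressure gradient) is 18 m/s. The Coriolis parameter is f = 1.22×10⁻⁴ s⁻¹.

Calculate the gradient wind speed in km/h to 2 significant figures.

Around a low, centrifugal force acts outward with Coriolis, so pressure-gradient force balances both:
(1/ρ)|∂P/∂n| = fV + V²/R  →  V² + fR·V − fR·V_g = 0
With fR = 1.22×10⁻⁴ × 243×10³ m = 29.6 m/s:
V = [−fR + √((fR)² + 4 fR V_g)]/2 = [−29.6 + √(29.6² + 4×29.6×18)]/2 = 12.6 m/s
Subgeostrophic (V < V_g = 18 m/s), as expected around a low.
Converting: 12.6 m/s × 3.6 = 45 km/h

45 km/h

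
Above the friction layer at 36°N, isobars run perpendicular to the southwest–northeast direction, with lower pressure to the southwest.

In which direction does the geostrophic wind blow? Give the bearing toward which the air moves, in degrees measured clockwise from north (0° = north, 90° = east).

The pressure-gradient force points toward the southwest (bearing 225°).
Geostrophic balance: in the Northern Hemisphere the Coriolis force deflects motion to the right, so the geostrophic wind blows 90° to the right of the pressure-gradient force (low pressure on the left).
Rotating 225° by 90° clockwise gives 315° — the wind blows toward the northwest.

315°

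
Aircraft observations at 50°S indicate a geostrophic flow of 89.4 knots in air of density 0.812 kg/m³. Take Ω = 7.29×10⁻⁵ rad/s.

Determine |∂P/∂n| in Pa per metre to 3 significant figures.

4.17×10⁻³ Pa/m

Coriolis parameter at 50°S:
f = 2Ω sin φ = 2 × 7.29×10⁻⁵ × sin 50° = 1.12×10⁻⁴ s⁻¹
Wind speed in SI: 89.4 knots = 46.0 m/s
Geostrophic balance rearranged: |∂P/∂n| = f ρ V_g
|∂P/∂n| = 1.12×10⁻⁴ × 0.812 × 46.0 = 4.17×10⁻³ Pa/m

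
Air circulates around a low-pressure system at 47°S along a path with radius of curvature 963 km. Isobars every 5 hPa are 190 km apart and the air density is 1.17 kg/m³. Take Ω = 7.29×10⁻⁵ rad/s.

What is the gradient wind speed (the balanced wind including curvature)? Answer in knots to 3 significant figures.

Coriolis parameter at 47°S:
f = 2Ω sin φ = 2 × 7.29×10⁻⁵ × sin 47° = 1.07×10⁻⁴ s⁻¹
Pressure gradient: |∂P/∂n| = 500 Pa / 190000 m = 2.63×10⁻³ Pa/m
Geostrophic speed: V_g = |∂P/∂n|/(fρ) = 2.63×10⁻³/(1.07×10⁻⁴ × 1.17) = 21.1 m/s
Around a low, centrifugal force acts outward with Coriolis, so pressure-gradient force balances both:
(1/ρ)|∂P/∂n| = fV + V²/R  →  V² + fR·V − fR·V_g = 0
With fR = 1.07×10⁻⁴ × 963×10³ m = 103 m/s:
V = [−fR + √((fR)² + 4 fR V_g)]/2 = [−103 + √(103² + 4×103×21.1)]/2 = 18 m/s
Subgeostrophic (V < V_g = 21.1 m/s), as expected around a low.
Converting: 18 m/s × 1.944 = 34.9 knots

34.9 knots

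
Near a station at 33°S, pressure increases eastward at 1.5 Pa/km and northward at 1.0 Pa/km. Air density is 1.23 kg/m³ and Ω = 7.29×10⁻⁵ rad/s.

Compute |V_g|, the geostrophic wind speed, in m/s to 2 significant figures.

Coriolis parameter at 33°S:
f = 2Ω sin φ = 2 × 7.29×10⁻⁵ × sin 33° = 7.94×10⁻⁵ s⁻¹
In the Southern Hemisphere f is negative: f = −7.94×10⁻⁵ s⁻¹.
Component geostrophic relations (x east, y north):
u_g = −(1/(fρ)) ∂P/∂y,  v_g = (1/(fρ)) ∂P/∂x
u_g = −(1.0×10⁻³)/(−7.94×10⁻⁵ × 1.23) = 10.2 m/s;  v_g = (1.5×10⁻³)/(−7.94×10⁻⁵ × 1.23) = −15.4 m/s
|V_g| = √(u_g² + v_g²) = 18.5 m/s

18 m/s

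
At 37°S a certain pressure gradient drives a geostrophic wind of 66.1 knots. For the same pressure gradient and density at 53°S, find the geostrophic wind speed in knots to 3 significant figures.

With the same pressure gradient and density, V_g ∝ 1/f ∝ 1/sin φ.
V₂ = V₁ · sin φ₁ / sin φ₂ = 66.1 × sin 37° / sin 53°
V₂ = 66.1 × 0.6018/0.7986 = 49.8 knots

49.8 knots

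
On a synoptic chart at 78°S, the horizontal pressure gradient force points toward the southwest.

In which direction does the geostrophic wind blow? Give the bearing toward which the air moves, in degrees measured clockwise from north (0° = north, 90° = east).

The pressure-gradient force points toward the southwest (bearing 225°).
Geostrophic balance: in the Southern Hemisphere the Coriolis force deflects motion to the left, so the geostrophic wind blows 90° to the left of the pressure-gradient force (low pressure on the right).
Rotating 225° by 90° counterclockwise gives 135° — the wind blows toward the southeast.

135°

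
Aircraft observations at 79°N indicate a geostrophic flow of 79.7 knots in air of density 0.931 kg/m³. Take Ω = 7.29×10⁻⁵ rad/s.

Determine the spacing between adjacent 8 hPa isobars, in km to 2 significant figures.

Coriolis parameter at 79°N:
f = 2Ω sin φ = 2 × 7.29×10⁻⁵ × sin 79° = 1.43×10⁻⁴ s⁻¹
Wind speed in SI: 79.7 knots = 41.0 m/s
Geostrophic balance rearranged: |∂P/∂n| = f ρ V_g
|∂P/∂n| = 1.43×10⁻⁴ × 0.931 × 41.0 = 5.46×10⁻³ Pa/m
Isobar spacing: Δn = ΔP/|∂P/∂n| = 800 Pa / 5.46×10⁻³ Pa/m = 146433 m ≈ 150 km

150 km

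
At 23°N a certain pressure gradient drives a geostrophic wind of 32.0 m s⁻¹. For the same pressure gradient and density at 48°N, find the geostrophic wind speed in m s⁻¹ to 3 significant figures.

16.8 m s⁻¹

With the same pressure gradient and density, V_g ∝ 1/f ∝ 1/sin φ.
V₂ = V₁ · sin φ₁ / sin φ₂ = 32.0 × sin 23° / sin 48°
V₂ = 32.0 × 0.3907/0.7431 = 16.8 m s⁻¹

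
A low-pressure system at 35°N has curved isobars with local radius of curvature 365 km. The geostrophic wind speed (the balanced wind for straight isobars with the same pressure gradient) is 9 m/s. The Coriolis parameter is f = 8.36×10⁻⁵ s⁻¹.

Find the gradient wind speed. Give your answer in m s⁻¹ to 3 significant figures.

Around a low, centrifugal force acts outward with Coriolis, so pressure-gradient force balances both:
(1/ρ)|∂P/∂n| = fV + V²/R  →  V² + fR·V − fR·V_g = 0
With fR = 8.36×10⁻⁵ × 365×10³ m = 30.5 m/s:
V = [−fR + √((fR)² + 4 fR V_g)]/2 = [−30.5 + √(30.5² + 4×30.5×9)]/2 = 7.27 m/s
Subgeostrophic (V < V_g = 9 m/s), as expected around a low.

7.27 m s⁻¹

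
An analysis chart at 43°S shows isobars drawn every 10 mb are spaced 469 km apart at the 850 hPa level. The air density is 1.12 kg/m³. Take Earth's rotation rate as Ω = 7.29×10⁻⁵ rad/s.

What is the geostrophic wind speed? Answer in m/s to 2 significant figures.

19 m/s

Coriolis parameter at 43°S:
f = 2Ω sin φ = 2 × 7.29×10⁻⁵ × sin 43° = 9.94×10⁻⁵ s⁻¹
Pressure gradient: |∂P/∂n| = 1000 Pa / 469000 m = 2.13×10⁻³ Pa/m
Geostrophic balance (pressure-gradient force = Coriolis force):
V_g = (1/(fρ)) |∂P/∂n| = 2.13×10⁻³ / (9.94×10⁻⁵ × 1.12) = 19.1 m/s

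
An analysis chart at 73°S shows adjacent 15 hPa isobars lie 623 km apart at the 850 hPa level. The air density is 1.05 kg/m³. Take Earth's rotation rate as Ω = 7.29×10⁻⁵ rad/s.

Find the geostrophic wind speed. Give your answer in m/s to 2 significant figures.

16 m/s

Coriolis parameter at 73°S:
f = 2Ω sin φ = 2 × 7.29×10⁻⁵ × sin 73° = 1.39×10⁻⁴ s⁻¹
Pressure gradient: |∂P/∂n| = 1500 Pa / 623000 m = 2.41×10⁻³ Pa/m
Geostrophic balance (pressure-gradient force = Coriolis force):
V_g = (1/(fρ)) |∂P/∂n| = 2.41×10⁻³ / (1.39×10⁻⁴ × 1.05) = 16.4 m/s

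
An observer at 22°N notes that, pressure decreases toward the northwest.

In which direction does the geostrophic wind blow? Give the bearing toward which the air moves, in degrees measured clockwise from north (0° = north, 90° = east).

045°

The pressure-gradient force points toward the northwest (bearing 315°).
Geostrophic balance: in the Northern Hemisphere the Coriolis force deflects motion to the right, so the geostrophic wind blows 90° to the right of the pressure-gradient force (low pressure on the left).
Rotating 315° by 90° clockwise gives 045° — the wind blows toward the northeast.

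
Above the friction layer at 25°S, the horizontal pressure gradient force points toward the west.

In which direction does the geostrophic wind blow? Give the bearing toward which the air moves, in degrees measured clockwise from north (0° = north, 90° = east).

180°

The pressure-gradient force points toward the west (bearing 270°).
Geostrophic balance: in the Southern Hemisphere the Coriolis force deflects motion to the left, so the geostrophic wind blows 90° to the left of the pressure-gradient force (low pressure on the right).
Rotating 270° by 90° counterclockwise gives 180° — the wind blows toward the south.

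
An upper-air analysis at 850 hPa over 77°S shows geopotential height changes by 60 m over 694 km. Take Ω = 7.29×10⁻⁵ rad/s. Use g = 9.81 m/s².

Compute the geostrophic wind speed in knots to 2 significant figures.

Coriolis parameter at 77°S:
f = 2Ω sin φ = 2 × 7.29×10⁻⁵ × sin 77° = 1.42×10⁻⁴ s⁻¹
Height gradient: |∂Z/∂n| = 60 m / 694000 m = 8.65×10⁻⁵
On a pressure surface, geostrophic balance gives V_g = (g/f)|∂Z/∂n|:
V_g = 9.81 × 8.65×10⁻⁵ / 1.42×10⁻⁴ = 5.97 m/s
Converting: 5.97 m/s × 1.944 = 12 knots

12 knots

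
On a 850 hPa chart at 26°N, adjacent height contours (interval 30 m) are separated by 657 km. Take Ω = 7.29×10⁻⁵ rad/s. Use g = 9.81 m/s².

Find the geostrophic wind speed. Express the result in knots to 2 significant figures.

Coriolis parameter at 26°N:
f = 2Ω sin φ = 2 × 7.29×10⁻⁵ × sin 26° = 6.39×10⁻⁵ s⁻¹
Height gradient: |∂Z/∂n| = 30 m / 657000 m = 4.57×10⁻⁵
On a pressure surface, geostrophic balance gives V_g = (g/f)|∂Z/∂n|:
V_g = 9.81 × 4.57×10⁻⁵ / 6.39×10⁻⁵ = 7.01 m/s
Converting: 7.01 m/s × 1.944 = 14 knots

14 knots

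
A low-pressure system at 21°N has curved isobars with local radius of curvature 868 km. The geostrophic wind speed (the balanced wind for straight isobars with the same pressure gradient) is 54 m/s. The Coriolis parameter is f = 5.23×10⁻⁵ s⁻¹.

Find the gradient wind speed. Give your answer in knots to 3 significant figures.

Around a low, centrifugal force acts outward with Coriolis, so pressure-gradient force balances both:
(1/ρ)|∂P/∂n| = fV + V²/R  →  V² + fR·V − fR·V_g = 0
With fR = 5.23×10⁻⁵ × 868×10³ m = 45.4 m/s:
V = [−fR + √((fR)² + 4 fR V_g)]/2 = [−45.4 + √(45.4² + 4×45.4×54)]/2 = 31.8 m/s
Subgeostrophic (V < V_g = 54 m/s), as expected around a low.
Converting: 31.8 m/s × 1.944 = 61.8 knots

61.8 knots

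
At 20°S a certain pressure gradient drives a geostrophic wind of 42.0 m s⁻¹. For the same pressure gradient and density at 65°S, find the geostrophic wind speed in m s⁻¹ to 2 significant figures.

With the same pressure gradient and density, V_g ∝ 1/f ∝ 1/sin φ.
V₂ = V₁ · sin φ₁ / sin φ₂ = 42.0 × sin 20° / sin 65°
V₂ = 42.0 × 0.3420/0.9063 = 16 m s⁻¹

16 m s⁻¹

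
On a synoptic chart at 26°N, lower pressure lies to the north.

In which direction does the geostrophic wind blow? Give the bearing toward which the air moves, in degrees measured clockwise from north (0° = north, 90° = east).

090°

The pressure-gradient force points toward the north (bearing 000°).
Geostrophic balance: in the Northern Hemisphere the Coriolis force deflects motion to the right, so the geostrophic wind blows 90° to the right of the pressure-gradient force (low pressure on the left).
Rotating 000° by 90° clockwise gives 090° — the wind blows toward the east.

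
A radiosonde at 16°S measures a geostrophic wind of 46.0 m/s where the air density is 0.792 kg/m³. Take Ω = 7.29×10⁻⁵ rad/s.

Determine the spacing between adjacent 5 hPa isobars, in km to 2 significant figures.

Coriolis parameter at 16°S:
f = 2Ω sin φ = 2 × 7.29×10⁻⁵ × sin 16° = 4.02×10⁻⁵ s⁻¹
Geostrophic balance rearranged: |∂P/∂n| = f ρ V_g
|∂P/∂n| = 4.02×10⁻⁵ × 0.792 × 46.0 = 1.46×10⁻³ Pa/m
Isobar spacing: Δn = ΔP/|∂P/∂n| = 500 Pa / 1.46×10⁻³ Pa/m = 341501 m ≈ 340 km

340 km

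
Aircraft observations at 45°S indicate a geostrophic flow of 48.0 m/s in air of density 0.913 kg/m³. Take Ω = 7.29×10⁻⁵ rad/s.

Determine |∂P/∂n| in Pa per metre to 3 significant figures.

Coriolis parameter at 45°S:
f = 2Ω sin φ = 2 × 7.29×10⁻⁵ × sin 45° = 1.03×10⁻⁴ s⁻¹
Geostrophic balance rearranged: |∂P/∂n| = f ρ V_g
|∂P/∂n| = 1.03×10⁻⁴ × 0.913 × 48.0 = 4.52×10⁻³ Pa/m

4.52×10⁻³ Pa/m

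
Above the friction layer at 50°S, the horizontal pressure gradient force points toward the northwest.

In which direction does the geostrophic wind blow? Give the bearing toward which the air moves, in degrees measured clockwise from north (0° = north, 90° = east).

225°

The pressure-gradient force points toward the northwest (bearing 315°).
Geostrophic balance: in the Southern Hemisphere the Coriolis force deflects motion to the left, so the geostrophic wind blows 90° to the left of the pressure-gradient force (low pressure on the right).
Rotating 315° by 90° counterclockwise gives 225° — the wind blows toward the southwest.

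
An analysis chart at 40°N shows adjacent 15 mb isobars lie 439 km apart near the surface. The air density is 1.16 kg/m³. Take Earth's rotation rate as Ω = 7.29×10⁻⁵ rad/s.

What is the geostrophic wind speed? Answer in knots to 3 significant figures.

Coriolis parameter at 40°N:
f = 2Ω sin φ = 2 × 7.29×10⁻⁵ × sin 40° = 9.37×10⁻⁵ s⁻¹
Pressure gradient: |∂P/∂n| = 1500 Pa / 439000 m = 3.42×10⁻³ Pa/m
Geostrophic balance (pressure-gradient force = Coriolis force):
V_g = (1/(fρ)) |∂P/∂n| = 3.42×10⁻³ / (9.37×10⁻⁵ × 1.16) = 31.4 m/s
Converting: 31.4 m/s × 1.944 = 61.1 knots

61.1 knots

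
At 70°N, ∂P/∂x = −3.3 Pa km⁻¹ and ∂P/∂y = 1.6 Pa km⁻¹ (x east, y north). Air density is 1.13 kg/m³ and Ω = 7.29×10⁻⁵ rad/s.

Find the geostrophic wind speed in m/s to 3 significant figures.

23.7 m/s

Coriolis parameter at 70°N:
f = 2Ω sin φ = 2 × 7.29×10⁻⁵ × sin 70° = 1.37×10⁻⁴ s⁻¹
Component geostrophic relations (x east, y north):
u_g = −(1/(fρ)) ∂P/∂y,  v_g = (1/(fρ)) ∂P/∂x
u_g = −(1.6×10⁻³)/(1.37×10⁻⁴ × 1.13) = −10.3 m/s;  v_g = (−3.3×10⁻³)/(1.37×10⁻⁴ × 1.13) = −21.3 m/s
|V_g| = √(u_g² + v_g²) = 23.7 m/s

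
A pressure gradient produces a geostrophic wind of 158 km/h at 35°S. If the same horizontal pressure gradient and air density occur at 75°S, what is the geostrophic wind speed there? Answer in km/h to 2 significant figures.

With the same pressure gradient and density, V_g ∝ 1/f ∝ 1/sin φ.
V₂ = V₁ · sin φ₁ / sin φ₂ = 158 × sin 35° / sin 75°
V₂ = 158 × 0.5736/0.9659 = 94 km/h

94 km/h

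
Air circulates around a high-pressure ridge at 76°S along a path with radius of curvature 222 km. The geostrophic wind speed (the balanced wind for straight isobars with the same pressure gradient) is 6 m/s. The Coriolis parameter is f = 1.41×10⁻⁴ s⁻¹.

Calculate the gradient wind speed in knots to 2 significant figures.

16 knots

Around a high, pressure-gradient force acts outward with centrifugal, so Coriolis balances both:
fV = (1/ρ)|∂P/∂n| + V²/R  →  V² − fR·V + fR·V_g = 0
With fR = 1.41×10⁻⁴ × 222×10³ m = 31.3 m/s:
V = [fR − √((fR)² − 4 fR V_g)]/2 = [31.3 − √(31.3² − 4×31.3×6)]/2 = 8.09 m/s
Supergeostrophic (V > V_g = 6 m/s), as expected around a high.
Converting: 8.09 m/s × 1.944 = 16 knots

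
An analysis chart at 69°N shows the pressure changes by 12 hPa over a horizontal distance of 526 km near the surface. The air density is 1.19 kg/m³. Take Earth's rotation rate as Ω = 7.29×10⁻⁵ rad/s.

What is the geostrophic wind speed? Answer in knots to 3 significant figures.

27.4 knots

Coriolis parameter at 69°N:
f = 2Ω sin φ = 2 × 7.29×10⁻⁵ × sin 69° = 1.36×10⁻⁴ s⁻¹
Pressure gradient: |∂P/∂n| = 1200 Pa / 526000 m = 2.28×10⁻³ Pa/m
Geostrophic balance (pressure-gradient force = Coriolis force):
V_g = (1/(fρ)) |∂P/∂n| = 2.28×10⁻³ / (1.36×10⁻⁴ × 1.19) = 14.1 m/s
Converting: 14.1 m/s × 1.944 = 27.4 knots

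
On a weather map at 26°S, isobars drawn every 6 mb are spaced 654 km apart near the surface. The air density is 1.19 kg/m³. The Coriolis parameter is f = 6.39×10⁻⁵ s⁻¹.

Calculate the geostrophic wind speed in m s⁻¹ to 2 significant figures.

Pressure gradient: |∂P/∂n| = 600 Pa / 654000 m = 9.17×10⁻⁴ Pa/m
Geostrophic balance (pressure-gradient force = Coriolis force):
V_g = (1/(fρ)) |∂P/∂n| = 9.17×10⁻⁴ / (6.39×10⁻⁵ × 1.19) = 12.1 m/s

12 m s⁻¹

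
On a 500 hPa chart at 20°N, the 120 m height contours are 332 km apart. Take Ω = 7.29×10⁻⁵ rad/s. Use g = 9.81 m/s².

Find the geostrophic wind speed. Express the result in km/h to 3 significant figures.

256 km/h

Coriolis parameter at 20°N:
f = 2Ω sin φ = 2 × 7.29×10⁻⁵ × sin 20° = 4.99×10⁻⁵ s⁻¹
Height gradient: |∂Z/∂n| = 120 m / 332000 m = 3.61×10⁻⁴
On a pressure surface, geostrophic balance gives V_g = (g/f)|∂Z/∂n|:
V_g = 9.81 × 3.61×10⁻⁴ / 4.99×10⁻⁵ = 71.1 m/s
Converting: 71.1 m/s × 3.6 = 256 km/h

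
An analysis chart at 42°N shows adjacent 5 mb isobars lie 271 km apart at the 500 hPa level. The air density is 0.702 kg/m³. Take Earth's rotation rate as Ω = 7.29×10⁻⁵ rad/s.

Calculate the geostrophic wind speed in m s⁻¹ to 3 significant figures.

Coriolis parameter at 42°N:
f = 2Ω sin φ = 2 × 7.29×10⁻⁵ × sin 42° = 9.76×10⁻⁵ s⁻¹
Pressure gradient: |∂P/∂n| = 500 Pa / 271000 m = 1.85×10⁻³ Pa/m
Geostrophic balance (pressure-gradient force = Coriolis force):
V_g = (1/(fρ)) |∂P/∂n| = 1.85×10⁻³ / (9.76×10⁻⁵ × 0.702) = 26.9 m/s

26.9 m s⁻¹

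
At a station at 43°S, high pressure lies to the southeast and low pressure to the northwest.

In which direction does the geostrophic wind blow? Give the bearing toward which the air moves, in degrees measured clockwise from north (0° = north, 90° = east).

The pressure-gradient force points toward the northwest (bearing 315°).
Geostrophic balance: in the Southern Hemisphere the Coriolis force deflects motion to the left, so the geostrophic wind blows 90° to the left of the pressure-gradient force (low pressure on the right).
Rotating 315° by 90° counterclockwise gives 225° — the wind blows toward the southwest.

225°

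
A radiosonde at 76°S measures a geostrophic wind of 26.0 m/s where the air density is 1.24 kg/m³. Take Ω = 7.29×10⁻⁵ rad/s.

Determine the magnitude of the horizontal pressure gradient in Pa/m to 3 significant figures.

Coriolis parameter at 76°S:
f = 2Ω sin φ = 2 × 7.29×10⁻⁵ × sin 76° = 1.41×10⁻⁴ s⁻¹
Geostrophic balance rearranged: |∂P/∂n| = f ρ V_g
|∂P/∂n| = 1.41×10⁻⁴ × 1.24 × 26.0 = 4.56×10⁻³ Pa/m

4.56×10⁻³ Pa/m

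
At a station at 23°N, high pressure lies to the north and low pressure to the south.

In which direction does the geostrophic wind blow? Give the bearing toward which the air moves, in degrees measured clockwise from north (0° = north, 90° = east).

The pressure-gradient force points toward the south (bearing 180°).
Geostrophic balance: in the Northern Hemisphere the Coriolis force deflects motion to the right, so the geostrophic wind blows 90° to the right of the pressure-gradient force (low pressure on the left).
Rotating 180° by 90° clockwise gives 270° — the wind blows toward the west.

270°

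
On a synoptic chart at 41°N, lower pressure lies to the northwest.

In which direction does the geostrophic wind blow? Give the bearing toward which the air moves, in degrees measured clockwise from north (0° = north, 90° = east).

The pressure-gradient force points toward the northwest (bearing 315°).
Geostrophic balance: in the Northern Hemisphere the Coriolis force deflects motion to the right, so the geostrophic wind blows 90° to the right of the pressure-gradient force (low pressure on the left).
Rotating 315° by 90° clockwise gives 045° — the wind blows toward the northeast.

045°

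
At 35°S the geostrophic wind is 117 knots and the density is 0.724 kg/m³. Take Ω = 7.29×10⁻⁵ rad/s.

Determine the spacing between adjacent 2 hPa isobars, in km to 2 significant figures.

Coriolis parameter at 35°S:
f = 2Ω sin φ = 2 × 7.29×10⁻⁵ × sin 35° = 8.36×10⁻⁵ s⁻¹
Wind speed in SI: 117 knots = 60.2 m/s
Geostrophic balance rearranged: |∂P/∂n| = f ρ V_g
|∂P/∂n| = 8.36×10⁻⁵ × 0.724 × 60.2 = 3.64×10⁻³ Pa/m
Isobar spacing: Δn = ΔP/|∂P/∂n| = 200 Pa / 3.64×10⁻³ Pa/m = 54881 m ≈ 55 km

55 km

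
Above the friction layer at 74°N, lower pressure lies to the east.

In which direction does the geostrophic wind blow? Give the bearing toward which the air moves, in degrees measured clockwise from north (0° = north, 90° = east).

180°

The pressure-gradient force points toward the east (bearing 090°).
Geostrophic balance: in the Northern Hemisphere the Coriolis force deflects motion to the right, so the geostrophic wind blows 90° to the right of the pressure-gradient force (low pressure on the left).
Rotating 090° by 90° clockwise gives 180° — the wind blows toward the south.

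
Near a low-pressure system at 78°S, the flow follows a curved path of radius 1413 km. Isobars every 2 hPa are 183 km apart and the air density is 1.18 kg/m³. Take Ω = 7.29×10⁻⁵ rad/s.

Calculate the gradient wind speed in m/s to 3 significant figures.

6.30 m/s

Coriolis parameter at 78°S:
f = 2Ω sin φ = 2 × 7.29×10⁻⁵ × sin 78° = 1.43×10⁻⁴ s⁻¹
Pressure gradient: |∂P/∂n| = 200 Pa / 183000 m = 1.09×10⁻³ Pa/m
Geostrophic speed: V_g = |∂P/∂n|/(fρ) = 1.09×10⁻³/(1.43×10⁻⁴ × 1.18) = 6.49 m/s
Around a low, centrifugal force acts outward with Coriolis, so pressure-gradient force balances both:
(1/ρ)|∂P/∂n| = fV + V²/R  →  V² + fR·V − fR·V_g = 0
With fR = 1.43×10⁻⁴ × 1413×10³ m = 202 m/s:
V = [−fR + √((fR)² + 4 fR V_g)]/2 = [−202 + √(202² + 4×202×6.49)]/2 = 6.3 m/s
Subgeostrophic (V < V_g = 6.49 m/s), as expected around a low.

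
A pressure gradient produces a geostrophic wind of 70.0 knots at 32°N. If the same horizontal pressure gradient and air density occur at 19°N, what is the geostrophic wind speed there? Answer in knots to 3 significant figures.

With the same pressure gradient and density, V_g ∝ 1/f ∝ 1/sin φ.
V₂ = V₁ · sin φ₁ / sin φ₂ = 70.0 × sin 32° / sin 19°
V₂ = 70.0 × 0.5299/0.3256 = 114 knots

114 knots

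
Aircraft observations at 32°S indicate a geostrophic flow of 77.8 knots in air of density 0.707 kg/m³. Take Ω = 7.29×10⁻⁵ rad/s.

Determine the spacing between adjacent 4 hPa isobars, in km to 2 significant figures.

Coriolis parameter at 32°S:
f = 2Ω sin φ = 2 × 7.29×10⁻⁵ × sin 32° = 7.73×10⁻⁵ s⁻¹
Wind speed in SI: 77.8 knots = 40.0 m/s
Geostrophic balance rearranged: |∂P/∂n| = f ρ V_g
|∂P/∂n| = 7.73×10⁻⁵ × 0.707 × 40.0 = 2.19×10⁻³ Pa/m
Isobar spacing: Δn = ΔP/|∂P/∂n| = 400 Pa / 2.19×10⁻³ Pa/m = 182960 m ≈ 180 km

180 km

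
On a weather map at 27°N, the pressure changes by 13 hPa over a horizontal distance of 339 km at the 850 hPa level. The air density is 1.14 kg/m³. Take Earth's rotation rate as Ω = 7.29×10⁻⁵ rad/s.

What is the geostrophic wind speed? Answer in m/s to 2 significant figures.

Coriolis parameter at 27°N:
f = 2Ω sin φ = 2 × 7.29×10⁻⁵ × sin 27° = 6.62×10⁻⁵ s⁻¹
Pressure gradient: |∂P/∂n| = 1300 Pa / 339000 m = 3.83×10⁻³ Pa/m
Geostrophic balance (pressure-gradient force = Coriolis force):
V_g = (1/(fρ)) |∂P/∂n| = 3.83×10⁻³ / (6.62×10⁻⁵ × 1.14) = 50.8 m/s

51 m/s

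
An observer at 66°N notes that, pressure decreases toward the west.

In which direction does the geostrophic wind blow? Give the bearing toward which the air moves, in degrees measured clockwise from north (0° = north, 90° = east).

The pressure-gradient force points toward the west (bearing 270°).
Geostrophic balance: in the Northern Hemisphere the Coriolis force deflects motion to the right, so the geostrophic wind blows 90° to the right of the pressure-gradient force (low pressure on the left).
Rotating 270° by 90° clockwise gives 000° — the wind blows toward the north.

000°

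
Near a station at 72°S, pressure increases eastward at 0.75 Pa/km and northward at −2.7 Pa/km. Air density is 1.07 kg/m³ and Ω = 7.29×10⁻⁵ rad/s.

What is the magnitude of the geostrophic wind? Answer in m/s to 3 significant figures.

Coriolis parameter at 72°S:
f = 2Ω sin φ = 2 × 7.29×10⁻⁵ × sin 72° = 1.39×10⁻⁴ s⁻¹
In the Southern Hemisphere f is negative: f = −1.39×10⁻⁴ s⁻¹.
Component geostrophic relations (x east, y north):
u_g = −(1/(fρ)) ∂P/∂y,  v_g = (1/(fρ)) ∂P/∂x
u_g = −(−2.7×10⁻³)/(−1.39×10⁻⁴ × 1.07) = −18.2 m/s;  v_g = (0.75×10⁻³)/(−1.39×10⁻⁴ × 1.07) = −5.05 m/s
|V_g| = √(u_g² + v_g²) = 18.9 m/s

18.9 m/s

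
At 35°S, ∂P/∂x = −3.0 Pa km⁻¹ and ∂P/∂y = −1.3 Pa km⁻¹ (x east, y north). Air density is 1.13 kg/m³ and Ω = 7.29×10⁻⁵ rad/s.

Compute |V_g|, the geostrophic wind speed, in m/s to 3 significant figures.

34.6 m/s

Coriolis parameter at 35°S:
f = 2Ω sin φ = 2 × 7.29×10⁻⁵ × sin 35° = 8.36×10⁻⁵ s⁻¹
In the Southern Hemisphere f is negative: f = −8.36×10⁻⁵ s⁻¹.
Component geostrophic relations (x east, y north):
u_g = −(1/(fρ)) ∂P/∂y,  v_g = (1/(fρ)) ∂P/∂x
u_g = −(−1.3×10⁻³)/(−8.36×10⁻⁵ × 1.13) = −13.8 m/s;  v_g = (−3.0×10⁻³)/(−8.36×10⁻⁵ × 1.13) = 31.7 m/s
|V_g| = √(u_g² + v_g²) = 34.6 m/s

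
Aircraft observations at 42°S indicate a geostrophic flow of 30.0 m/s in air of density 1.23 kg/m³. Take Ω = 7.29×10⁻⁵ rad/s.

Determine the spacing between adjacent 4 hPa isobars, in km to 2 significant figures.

Coriolis parameter at 42°S:
f = 2Ω sin φ = 2 × 7.29×10⁻⁵ × sin 42° = 9.76×10⁻⁵ s⁻¹
Geostrophic balance rearranged: |∂P/∂n| = f ρ V_g
|∂P/∂n| = 9.76×10⁻⁵ × 1.23 × 30.0 = 3.60×10⁻³ Pa/m
Isobar spacing: Δn = ΔP/|∂P/∂n| = 400 Pa / 3.60×10⁻³ Pa/m = 111113 m ≈ 110 km

110 km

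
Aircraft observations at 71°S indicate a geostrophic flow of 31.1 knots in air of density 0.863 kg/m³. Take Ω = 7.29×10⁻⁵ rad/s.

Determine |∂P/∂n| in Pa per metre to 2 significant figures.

Coriolis parameter at 71°S:
f = 2Ω sin φ = 2 × 7.29×10⁻⁵ × sin 71° = 1.38×10⁻⁴ s⁻¹
Wind speed in SI: 31.1 knots = 16.0 m/s
Geostrophic balance rearranged: |∂P/∂n| = f ρ V_g
|∂P/∂n| = 1.38×10⁻⁴ × 0.863 × 16.0 = 1.90×10⁻³ Pa/m

1.9×10⁻³ Pa/m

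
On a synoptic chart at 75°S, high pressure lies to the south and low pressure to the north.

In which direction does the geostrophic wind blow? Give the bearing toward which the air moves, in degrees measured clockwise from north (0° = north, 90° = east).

The pressure-gradient force points toward the north (bearing 000°).
Geostrophic balance: in the Southern Hemisphere the Coriolis force deflects motion to the left, so the geostrophic wind blows 90° to the left of the pressure-gradient force (low pressure on the right).
Rotating 000° by 90° counterclockwise gives 270° — the wind blows toward the west.

270°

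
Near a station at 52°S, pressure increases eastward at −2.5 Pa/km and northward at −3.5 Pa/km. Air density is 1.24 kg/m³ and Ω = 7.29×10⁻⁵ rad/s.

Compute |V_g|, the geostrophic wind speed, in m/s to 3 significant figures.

30.2 m/s

Coriolis parameter at 52°S:
f = 2Ω sin φ = 2 × 7.29×10⁻⁵ × sin 52° = 1.15×10⁻⁴ s⁻¹
In the Southern Hemisphere f is negative: f = −1.15×10⁻⁴ s⁻¹.
Component geostrophic relations (x east, y north):
u_g = −(1/(fρ)) ∂P/∂y,  v_g = (1/(fρ)) ∂P/∂x
u_g = −(−3.5×10⁻³)/(−1.15×10⁻⁴ × 1.24) = −24.6 m/s;  v_g = (−2.5×10⁻³)/(−1.15×10⁻⁴ × 1.24) = 17.5 m/s
|V_g| = √(u_g² + v_g²) = 30.2 m/s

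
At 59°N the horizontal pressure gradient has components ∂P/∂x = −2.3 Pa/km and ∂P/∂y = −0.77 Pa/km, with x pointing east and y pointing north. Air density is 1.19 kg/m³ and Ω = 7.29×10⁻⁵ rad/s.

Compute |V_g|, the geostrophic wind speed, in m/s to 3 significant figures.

16.3 m/s

Coriolis parameter at 59°N:
f = 2Ω sin φ = 2 × 7.29×10⁻⁵ × sin 59° = 1.25×10⁻⁴ s⁻¹
Component geostrophic relations (x east, y north):
u_g = −(1/(fρ)) ∂P/∂y,  v_g = (1/(fρ)) ∂P/∂x
u_g = −(−0.77×10⁻³)/(1.25×10⁻⁴ × 1.19) = 5.18 m/s;  v_g = (−2.3×10⁻³)/(1.25×10⁻⁴ × 1.19) = −15.5 m/s
|V_g| = √(u_g² + v_g²) = 16.3 m/s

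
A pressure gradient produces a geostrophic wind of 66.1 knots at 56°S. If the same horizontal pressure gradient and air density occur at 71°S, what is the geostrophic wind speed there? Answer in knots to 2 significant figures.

With the same pressure gradient and density, V_g ∝ 1/f ∝ 1/sin φ.
V₂ = V₁ · sin φ₁ / sin φ₂ = 66.1 × sin 56° / sin 71°
V₂ = 66.1 × 0.8290/0.9455 = 58 knots

58 knots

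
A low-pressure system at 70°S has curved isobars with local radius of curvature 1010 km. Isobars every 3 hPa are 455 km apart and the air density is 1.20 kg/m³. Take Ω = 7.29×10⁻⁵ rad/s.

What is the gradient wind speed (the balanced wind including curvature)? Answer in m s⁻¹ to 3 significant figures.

3.90 m s⁻¹

Coriolis parameter at 70°S:
f = 2Ω sin φ = 2 × 7.29×10⁻⁵ × sin 70° = 1.37×10⁻⁴ s⁻¹
Pressure gradient: |∂P/∂n| = 300 Pa / 455000 m = 6.59×10⁻⁴ Pa/m
Geostrophic speed: V_g = |∂P/∂n|/(fρ) = 6.59×10⁻⁴/(1.37×10⁻⁴ × 1.20) = 4.01 m/s
Around a low, centrifugal force acts outward with Coriolis, so pressure-gradient force balances both:
(1/ρ)|∂P/∂n| = fV + V²/R  →  V² + fR·V − fR·V_g = 0
With fR = 1.37×10⁻⁴ × 1010×10³ m = 138 m/s:
V = [−fR + √((fR)² + 4 fR V_g)]/2 = [−138 + √(138² + 4×138×4.01)]/2 = 3.9 m/s
Subgeostrophic (V < V_g = 4.01 m/s), as expected around a low.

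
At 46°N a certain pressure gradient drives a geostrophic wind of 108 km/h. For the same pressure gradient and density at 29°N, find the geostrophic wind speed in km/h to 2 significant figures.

With the same pressure gradient and density, V_g ∝ 1/f ∝ 1/sin φ.
V₂ = V₁ · sin φ₁ / sin φ₂ = 108 × sin 46° / sin 29°
V₂ = 108 × 0.7193/0.4848 = 160 km/h

160 km/h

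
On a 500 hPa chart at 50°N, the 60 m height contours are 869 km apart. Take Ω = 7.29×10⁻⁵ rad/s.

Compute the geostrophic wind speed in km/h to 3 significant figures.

21.8 km/h

Coriolis parameter at 50°N:
f = 2Ω sin φ = 2 × 7.29×10⁻⁵ × sin 50° = 1.12×10⁻⁴ s⁻¹
Height gradient: |∂Z/∂n| = 60 m / 869000 m = 6.90×10⁻⁵
On a pressure surface, geostrophic balance gives V_g = (g/f)|∂Z/∂n|:
V_g = 9.81 × 6.90×10⁻⁵ / 1.12×10⁻⁴ = 6.06 m/s
Converting: 6.06 m/s × 3.6 = 21.8 km/h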